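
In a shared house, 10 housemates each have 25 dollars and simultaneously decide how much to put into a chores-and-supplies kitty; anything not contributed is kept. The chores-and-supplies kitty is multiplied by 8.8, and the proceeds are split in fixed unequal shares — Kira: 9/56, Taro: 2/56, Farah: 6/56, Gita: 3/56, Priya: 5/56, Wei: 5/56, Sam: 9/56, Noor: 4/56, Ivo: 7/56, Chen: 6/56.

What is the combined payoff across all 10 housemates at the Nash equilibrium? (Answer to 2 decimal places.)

A player with share s gets back 8.8·s per unit contributed, so full contribution is dominant for anyone with s > 1/8.8 = 0.1136 and zero contribution is dominant for anyone below.
The shares above 0.1136 belong to Kira, Sam and Ivo, contributing 25 each; the remaining 7 contribute 0. Total contributed: 75.
The chores-and-supplies kitty pays out 8.8 × 75 = 660.00 in total (split across the unequal shares, but the aggregate is all that matters for the group sum).
The 7 free-riders keep 25 each, adding 175. Group total = 175 + 660.00 = 835.00.

835.00 dollars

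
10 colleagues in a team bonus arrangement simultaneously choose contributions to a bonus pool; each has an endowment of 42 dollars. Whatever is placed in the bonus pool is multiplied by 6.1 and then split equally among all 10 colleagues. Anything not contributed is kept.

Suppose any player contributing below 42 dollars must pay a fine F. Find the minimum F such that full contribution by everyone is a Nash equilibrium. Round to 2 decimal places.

Given the others contribute fully, the best deviation is to contribute 0 (any partial contribution still incurs the fine and gives up units whose private return 0.6100 is below 1).
Deviating from 42 to 0 saves 42 dollars but forfeits the deviator's share of the drop in the bonus pool: 6.1/10 × 42 = 25.62.
So the deviation gain is 42 − 25.62 = 16.38, and the fine must be at least 16.38 dollars to wipe it out.

16.38 dollars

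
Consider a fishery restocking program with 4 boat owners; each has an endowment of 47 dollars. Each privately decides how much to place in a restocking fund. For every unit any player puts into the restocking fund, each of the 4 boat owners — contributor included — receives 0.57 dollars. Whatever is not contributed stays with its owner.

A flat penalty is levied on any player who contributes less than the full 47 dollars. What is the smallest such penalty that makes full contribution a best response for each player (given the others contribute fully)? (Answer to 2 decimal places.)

20.21 dollars

Given the others contribute fully, the best deviation is to contribute 0 (any partial contribution still incurs the fine and gives up units whose private return 0.57 is below 1).
Deviating from 47 to 0 saves 47 dollars but forfeits the deviator's share of the drop in the restocking fund: 0.57 × 47 = 26.79.
So the deviation gain is 47 − 26.79 = 20.21, and the fine must be at least 20.21 dollars to wipe it out.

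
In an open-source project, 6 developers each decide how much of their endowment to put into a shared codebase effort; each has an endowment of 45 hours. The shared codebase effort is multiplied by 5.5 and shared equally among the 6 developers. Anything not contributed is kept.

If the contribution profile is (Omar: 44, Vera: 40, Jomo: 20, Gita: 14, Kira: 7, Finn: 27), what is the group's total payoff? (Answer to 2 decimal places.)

Total contributed: 44 + 40 + 20 + 14 + 7 + 27 = 152; total kept: 6 × 45 − 152 = 118.
The shared codebase effort pays out 5.5 × 152 = 836.00 in aggregate.
Group total = 118 + 836.00 = 954.00.

954.00 hours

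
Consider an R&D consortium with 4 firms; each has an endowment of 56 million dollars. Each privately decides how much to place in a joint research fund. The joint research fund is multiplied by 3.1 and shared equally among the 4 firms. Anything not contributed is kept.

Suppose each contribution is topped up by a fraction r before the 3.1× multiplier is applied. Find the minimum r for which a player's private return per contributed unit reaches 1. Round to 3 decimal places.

0.290

With matching at rate r, one contributed unit becomes (1 + r) in the joint research fund and returns 3.1 × (1 + r) / 4 to the contributor.
Setting this equal to 1: 1 + r = 4/3.1 = 1.2903.
So the minimum matching rate is r = 1.2903 − 1 = 0.290.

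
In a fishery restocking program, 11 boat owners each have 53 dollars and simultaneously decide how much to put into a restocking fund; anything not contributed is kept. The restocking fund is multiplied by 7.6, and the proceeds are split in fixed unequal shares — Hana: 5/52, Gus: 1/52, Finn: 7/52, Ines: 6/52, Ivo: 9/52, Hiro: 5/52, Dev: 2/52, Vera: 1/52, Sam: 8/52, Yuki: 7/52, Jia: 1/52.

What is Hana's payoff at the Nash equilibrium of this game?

For player j, contributing a unit is worthwhile iff 7.6 × (j's share) ≥ 1, i.e. iff j's share is at least 0.1316.
The shares above 0.1316 belong to Finn, Ivo, Sam and Yuki, contributing 53 each; the remaining 7 contribute 0. Total contributed: 212.
Hana keeps 53 and receives 7.6 × 212 × 5/52 = 154.92 from the restocking fund, for a payoff of 207.92.

207.92 dollars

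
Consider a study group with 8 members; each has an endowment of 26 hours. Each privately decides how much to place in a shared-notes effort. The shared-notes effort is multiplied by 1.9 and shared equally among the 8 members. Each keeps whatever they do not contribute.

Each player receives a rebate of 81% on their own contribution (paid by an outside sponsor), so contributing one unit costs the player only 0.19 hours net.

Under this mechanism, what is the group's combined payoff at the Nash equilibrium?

563.68 hours

With the mechanism, a contributed unit returns (1.9/8) / 0.19 = 1.2500 per unit of net cost to the contributor — now above 1 — so contributing fully is weakly dominant for every player.
So the Nash equilibrium is full contribution by all 8; the group earns 8 × (26 × 0.81 + 1.9 × 26) = 563.68.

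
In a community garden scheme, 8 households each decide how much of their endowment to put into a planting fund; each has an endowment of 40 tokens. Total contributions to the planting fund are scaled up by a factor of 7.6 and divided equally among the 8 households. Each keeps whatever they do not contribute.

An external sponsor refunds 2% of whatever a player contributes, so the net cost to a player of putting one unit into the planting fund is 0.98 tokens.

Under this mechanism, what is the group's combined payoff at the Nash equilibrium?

320.00 tokens

With the mechanism, a contributed unit returns (7.6/8) / 0.98 = 0.9694 per unit of net cost — still below 1 — so contributing 0 remains dominant for every player.
Everyone keeps their endowment and the group total is 8 × 40 = 320.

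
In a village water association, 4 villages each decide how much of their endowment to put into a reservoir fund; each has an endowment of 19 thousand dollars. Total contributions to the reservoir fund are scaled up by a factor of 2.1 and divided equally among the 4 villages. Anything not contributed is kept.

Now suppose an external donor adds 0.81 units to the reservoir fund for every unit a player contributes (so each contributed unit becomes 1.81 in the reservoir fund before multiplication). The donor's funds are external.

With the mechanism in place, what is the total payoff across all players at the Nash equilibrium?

76.00 thousand dollars

With the mechanism, a contributed unit returns 2.1 × 1.81 / 4 = 0.9503 per unit of net cost — still below 1 — so contributing 0 remains dominant for every player.
Everyone keeps their endowment and the group total is 4 × 19 = 76.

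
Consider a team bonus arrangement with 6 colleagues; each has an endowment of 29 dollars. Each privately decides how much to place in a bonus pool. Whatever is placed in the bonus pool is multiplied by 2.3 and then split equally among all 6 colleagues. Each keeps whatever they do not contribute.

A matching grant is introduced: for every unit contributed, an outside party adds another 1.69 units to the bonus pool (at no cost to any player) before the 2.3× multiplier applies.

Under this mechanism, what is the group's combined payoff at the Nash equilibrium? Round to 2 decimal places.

1076.54 dollars

With the mechanism, a contributed unit returns 2.3 × 2.69 / 6 = 1.0312 per unit of net cost to the contributor — now above 1 — so contributing fully is weakly dominant for every player.
So the Nash equilibrium is full contribution by all 6; the group earns 2.3 × 2.69 × 174 = 1076.54.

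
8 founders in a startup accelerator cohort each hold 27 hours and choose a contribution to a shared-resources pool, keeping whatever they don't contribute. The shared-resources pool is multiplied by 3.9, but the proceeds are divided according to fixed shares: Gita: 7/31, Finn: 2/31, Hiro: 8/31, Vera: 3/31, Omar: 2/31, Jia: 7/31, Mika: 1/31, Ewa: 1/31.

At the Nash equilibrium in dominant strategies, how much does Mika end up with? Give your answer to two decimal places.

30.40 hours

For player j, contributing a unit is worthwhile iff 3.9 × (j's share) ≥ 1, i.e. iff j's share is at least 0.2564.
The only share above 0.2564 is Hiro's 8/31, contributing 27; the remaining 7 contribute 0. Total contributed: 27.
Mika keeps 27 and receives 3.9 × 27 × 1/31 = 3.40 from the shared-resources pool, for a payoff of 30.40.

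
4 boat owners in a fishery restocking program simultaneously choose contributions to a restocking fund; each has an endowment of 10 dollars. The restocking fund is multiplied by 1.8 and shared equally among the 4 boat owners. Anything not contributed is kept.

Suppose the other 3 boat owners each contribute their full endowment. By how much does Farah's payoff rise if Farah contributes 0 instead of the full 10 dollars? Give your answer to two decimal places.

5.50 dollars

Switching from a contribution of 10 to 0 lets Farah keep an extra 10 dollars, but lowers the restocking fund by 10, which costs Farah their own share of that drop: 1.8/4 × 10 = 4.50.
Net gain = 10 − 4.50 = 5.50. The private return per contributed unit (0.4500) is below 1, so free-riding is indeed the best response regardless of what the others do.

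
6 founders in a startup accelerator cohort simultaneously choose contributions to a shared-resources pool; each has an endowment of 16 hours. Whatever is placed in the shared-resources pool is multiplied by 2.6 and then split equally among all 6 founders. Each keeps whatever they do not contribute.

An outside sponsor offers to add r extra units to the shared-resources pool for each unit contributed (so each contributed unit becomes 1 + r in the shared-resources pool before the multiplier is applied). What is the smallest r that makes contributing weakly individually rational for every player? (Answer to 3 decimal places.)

1.308

With matching at rate r, one contributed unit becomes (1 + r) in the shared-resources pool and returns 2.6 × (1 + r) / 6 to the contributor.
Setting this equal to 1: 1 + r = 6/2.6 = 2.3077.
So the minimum matching rate is r = 2.3077 − 1 = 1.308.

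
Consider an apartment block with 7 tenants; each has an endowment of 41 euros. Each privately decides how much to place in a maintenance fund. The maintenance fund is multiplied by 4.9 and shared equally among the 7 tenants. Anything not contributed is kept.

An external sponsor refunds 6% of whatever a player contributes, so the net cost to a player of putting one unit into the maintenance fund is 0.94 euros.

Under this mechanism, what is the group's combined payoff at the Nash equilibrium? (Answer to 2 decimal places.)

287.00 euros

With the mechanism, a contributed unit returns (4.9/7) / 0.94 = 0.7447 per unit of net cost — still below 1 — so contributing 0 remains dominant for every player.
At the Nash equilibrium no one contributes; group total payoff = 7 × 41 = 287.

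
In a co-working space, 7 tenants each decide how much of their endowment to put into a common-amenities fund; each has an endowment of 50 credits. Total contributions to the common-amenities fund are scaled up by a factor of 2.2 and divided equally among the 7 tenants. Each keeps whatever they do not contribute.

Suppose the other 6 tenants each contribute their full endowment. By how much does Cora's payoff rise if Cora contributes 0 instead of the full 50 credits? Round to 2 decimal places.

Switching from a contribution of 50 to 0 lets Cora keep an extra 50 credits, but lowers the common-amenities fund by 50, which costs Cora their own share of that drop: 2.2/7 × 50 = 15.71.
Net gain = 50 − 15.71 = 34.29. The private return per contributed unit (0.3143) is below 1, so free-riding is indeed the best response regardless of what the others do.

34.29 credits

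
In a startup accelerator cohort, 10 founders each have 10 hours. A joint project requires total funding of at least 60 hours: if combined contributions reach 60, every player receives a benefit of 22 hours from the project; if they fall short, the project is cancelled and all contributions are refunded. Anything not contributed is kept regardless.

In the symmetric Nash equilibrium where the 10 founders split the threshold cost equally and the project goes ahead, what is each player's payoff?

Equal share of the threshold: 60/10 = 6.
At this profile no one gains by cutting their contribution: any cut drops the total below 60, the project is cancelled, contributions are refunded, and the deviator ends with 10, which is less than 10 − 6 + 22 = 26. Contributing more than 6 just wastes the excess. So contributing exactly 6 is a best response.
Each player's payoff: 10 − 6 + 22 = 26.

26 hours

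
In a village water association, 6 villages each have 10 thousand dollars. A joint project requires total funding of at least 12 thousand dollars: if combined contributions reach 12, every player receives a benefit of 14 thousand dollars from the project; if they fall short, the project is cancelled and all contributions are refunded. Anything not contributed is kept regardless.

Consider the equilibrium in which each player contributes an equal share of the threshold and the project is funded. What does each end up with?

Equal share of the threshold: 12/6 = 2.
At this profile no one gains by cutting their contribution: any cut drops the total below 12, the project is cancelled, contributions are refunded, and the deviator ends with 10, which is less than 10 − 2 + 14 = 22. Contributing more than 2 just wastes the excess. So contributing exactly 2 is a best response.
Each player's payoff: 10 − 2 + 14 = 22.

22 thousand dollars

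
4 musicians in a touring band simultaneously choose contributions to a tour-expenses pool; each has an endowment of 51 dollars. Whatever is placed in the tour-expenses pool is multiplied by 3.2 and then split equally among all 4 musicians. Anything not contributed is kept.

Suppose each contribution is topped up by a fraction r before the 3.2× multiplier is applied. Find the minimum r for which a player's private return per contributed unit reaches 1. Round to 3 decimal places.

0.250

With matching at rate r, one contributed unit becomes (1 + r) in the tour-expenses pool and returns 3.2 × (1 + r) / 4 to the contributor.
Setting this equal to 1: 1 + r = 4/3.2 = 1.2500.
So the minimum matching rate is r = 1.2500 − 1 = 0.250.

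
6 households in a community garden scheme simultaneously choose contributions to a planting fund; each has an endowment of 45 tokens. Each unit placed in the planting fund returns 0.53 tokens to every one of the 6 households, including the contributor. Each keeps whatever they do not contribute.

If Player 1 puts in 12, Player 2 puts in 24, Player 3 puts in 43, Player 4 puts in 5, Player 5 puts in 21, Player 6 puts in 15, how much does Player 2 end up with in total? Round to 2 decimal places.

Total contributed: 12 + 24 + 43 + 5 + 21 + 15 = 120.
Each receives 0.53 × 120 = 63.60 from the planting fund.
Player 2 keeps 45 − 24 = 21, so Player 2's payoff is 21 + 63.60 = 84.60.

84.60 tokens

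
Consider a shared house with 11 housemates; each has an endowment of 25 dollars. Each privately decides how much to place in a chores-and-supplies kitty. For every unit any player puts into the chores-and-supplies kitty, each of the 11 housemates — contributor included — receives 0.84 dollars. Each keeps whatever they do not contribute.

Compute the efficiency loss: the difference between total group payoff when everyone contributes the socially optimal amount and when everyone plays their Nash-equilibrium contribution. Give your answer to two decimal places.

2266.00 dollars

The private return per contributed unit is 0.84 < 1, so contributing 0 is dominant for every player. At the Nash equilibrium everyone keeps their 25, and the group total is 11 × 25 = 275.
Each contributed unit returns 9.240 to the group as a whole (0.84 to each of 11 players), which exceeds 1, so the social optimum is full contribution: group total = 9.240 × 275 = 2541.00.
Efficiency loss = 2541.00 − 275 = 2266.00.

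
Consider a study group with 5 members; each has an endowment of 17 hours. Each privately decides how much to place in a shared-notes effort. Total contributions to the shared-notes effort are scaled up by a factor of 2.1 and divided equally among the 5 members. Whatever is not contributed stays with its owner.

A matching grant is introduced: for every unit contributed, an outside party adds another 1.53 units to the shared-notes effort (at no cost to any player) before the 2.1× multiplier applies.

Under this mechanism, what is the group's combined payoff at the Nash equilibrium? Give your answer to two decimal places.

The effective private return per unit is now 2.1 × 2.53 / 5 = 1.0626 > 1, so every player's dominant strategy flips to full contribution.
At the Nash equilibrium everyone contributes 17. Group total payoff = 2.1 × 2.53 × 85 = 451.61.

451.61 hours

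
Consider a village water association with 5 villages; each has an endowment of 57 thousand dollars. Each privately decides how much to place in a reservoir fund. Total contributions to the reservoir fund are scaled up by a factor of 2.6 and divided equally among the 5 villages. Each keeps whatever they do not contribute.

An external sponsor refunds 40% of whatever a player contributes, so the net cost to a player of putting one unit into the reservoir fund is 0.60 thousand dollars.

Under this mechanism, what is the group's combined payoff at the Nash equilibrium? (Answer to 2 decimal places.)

The effective private return is (2.6/5) / 0.60 = 0.8667, which is still under 1, so the mechanism doesn't change anyone's dominant strategy: zero contribution.
Everyone keeps their endowment and the group total is 5 × 57 = 285.

285.00 thousand dollars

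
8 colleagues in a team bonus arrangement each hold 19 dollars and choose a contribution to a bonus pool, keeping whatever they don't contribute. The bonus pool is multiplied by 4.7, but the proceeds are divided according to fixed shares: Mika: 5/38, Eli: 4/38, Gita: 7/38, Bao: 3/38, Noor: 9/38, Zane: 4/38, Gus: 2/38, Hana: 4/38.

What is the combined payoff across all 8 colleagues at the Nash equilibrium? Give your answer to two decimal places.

222.30 dollars

For player j, contributing a unit is worthwhile iff 4.7 × (j's share) ≥ 1, i.e. iff j's share is at least 0.2128.
Only Noor (9/38) clears that bar, contributing 19; the remaining 7 contribute 0. Total contributed: 19.
The bonus pool pays out 4.7 × 19 = 89.30 in total (split across the unequal shares, but the aggregate is all that matters for the group sum).
The 7 free-riders keep 19 each, adding 133. Group total = 133 + 89.30 = 222.30.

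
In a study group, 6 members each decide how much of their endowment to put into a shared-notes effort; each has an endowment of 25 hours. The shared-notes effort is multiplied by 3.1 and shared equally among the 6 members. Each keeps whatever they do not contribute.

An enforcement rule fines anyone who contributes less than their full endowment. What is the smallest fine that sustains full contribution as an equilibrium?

Given the others contribute fully, the best deviation is to contribute 0 (any partial contribution still incurs the fine and gives up units whose private return 0.5167 is below 1).
Deviating from 25 to 0 saves 25 hours but forfeits the deviator's share of the drop in the shared-notes effort: 3.1/6 × 25 = 12.92.
So the deviation gain is 25 − 12.92 = 12.08, and the fine must be at least 12.08 hours to wipe it out.

12.08 hours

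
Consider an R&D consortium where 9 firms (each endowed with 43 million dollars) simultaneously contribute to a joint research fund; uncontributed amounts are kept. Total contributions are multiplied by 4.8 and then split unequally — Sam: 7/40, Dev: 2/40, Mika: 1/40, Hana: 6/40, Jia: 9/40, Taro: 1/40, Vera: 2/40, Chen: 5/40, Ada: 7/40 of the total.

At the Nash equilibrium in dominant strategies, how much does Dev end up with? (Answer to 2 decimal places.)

53.32 million dollars

For player j, contributing a unit is worthwhile iff 4.8 × (j's share) ≥ 1, i.e. iff j's share is at least 0.2083.
Only Jia (9/40) clears that bar, contributing 43; the remaining 8 contribute 0. Total contributed: 43.
Dev keeps 43 and receives 4.8 × 43 × 2/40 = 10.32 from the joint research fund, for a payoff of 53.32.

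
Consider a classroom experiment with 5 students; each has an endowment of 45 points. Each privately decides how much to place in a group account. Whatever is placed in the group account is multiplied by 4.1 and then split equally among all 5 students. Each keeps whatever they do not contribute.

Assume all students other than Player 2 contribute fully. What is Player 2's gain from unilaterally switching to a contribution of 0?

8.10 points

Switching from a contribution of 45 to 0 lets Player 2 keep an extra 45 points, but lowers the group account by 45, which costs Player 2 their own share of that drop: 4.1/5 × 45 = 36.90.
Net gain = 45 − 36.90 = 8.10. The private return per contributed unit (0.8200) is below 1, so free-riding is indeed the best response regardless of what the others do.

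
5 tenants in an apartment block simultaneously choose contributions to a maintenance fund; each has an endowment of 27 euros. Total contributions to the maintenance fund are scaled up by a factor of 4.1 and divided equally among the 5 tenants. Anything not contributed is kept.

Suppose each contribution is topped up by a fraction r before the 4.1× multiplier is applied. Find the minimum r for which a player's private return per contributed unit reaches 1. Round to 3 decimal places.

0.220

With matching at rate r, one contributed unit becomes (1 + r) in the maintenance fund and returns 4.1 × (1 + r) / 5 to the contributor.
Setting this equal to 1: 1 + r = 5/4.1 = 1.2195.
So the minimum matching rate is r = 1.2195 − 1 = 0.220.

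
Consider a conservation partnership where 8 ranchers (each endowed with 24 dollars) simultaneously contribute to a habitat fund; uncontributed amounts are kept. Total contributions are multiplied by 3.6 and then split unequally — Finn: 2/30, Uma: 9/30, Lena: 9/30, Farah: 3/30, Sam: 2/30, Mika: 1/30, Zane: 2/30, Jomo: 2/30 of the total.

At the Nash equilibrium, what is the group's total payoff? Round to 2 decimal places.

316.80 dollars

Each unit j contributes comes back to j as 3.6 × (j's share), so j prefers to contribute only if that share exceeds 1/3.6 = 0.2778; otherwise keeping the unit dominates.
Uma and Lena are above the threshold, contributing 24 each; the remaining 6 contribute 0. Total contributed: 48.
The habitat fund pays out 3.6 × 48 = 172.80 in total (split across the unequal shares, but the aggregate is all that matters for the group sum).
The 6 free-riders keep 24 each, adding 144. Group total = 144 + 172.80 = 316.80.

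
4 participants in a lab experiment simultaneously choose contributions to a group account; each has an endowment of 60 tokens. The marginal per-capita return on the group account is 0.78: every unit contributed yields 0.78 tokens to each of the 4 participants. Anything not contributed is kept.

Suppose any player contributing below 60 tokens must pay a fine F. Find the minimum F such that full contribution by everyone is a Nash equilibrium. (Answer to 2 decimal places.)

13.20 tokens

Given the others contribute fully, the best deviation is to contribute 0 (any partial contribution still incurs the fine and gives up units whose private return 0.78 is below 1).
Deviating from 60 to 0 saves 60 tokens but forfeits the deviator's share of the drop in the group account: 0.78 × 60 = 46.80.
So the deviation gain is 60 − 46.80 = 13.20, and the fine must be at least 13.20 tokens to wipe it out.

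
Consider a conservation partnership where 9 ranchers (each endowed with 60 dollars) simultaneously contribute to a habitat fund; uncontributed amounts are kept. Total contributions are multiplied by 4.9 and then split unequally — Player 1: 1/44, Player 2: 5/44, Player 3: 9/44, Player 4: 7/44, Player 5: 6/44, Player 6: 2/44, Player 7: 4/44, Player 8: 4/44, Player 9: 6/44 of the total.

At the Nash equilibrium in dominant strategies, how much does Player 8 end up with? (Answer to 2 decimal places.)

86.73 dollars

Each unit j contributes comes back to j as 4.9 × (j's share), so j prefers to contribute only if that share exceeds 1/4.9 = 0.2041; otherwise keeping the unit dominates.
Only Player 3 (9/44) clears that bar, contributing 60; the remaining 8 contribute 0. Total contributed: 60.
Player 8 keeps 60 and receives 4.9 × 60 × 4/44 = 26.73 from the habitat fund, for a payoff of 86.73.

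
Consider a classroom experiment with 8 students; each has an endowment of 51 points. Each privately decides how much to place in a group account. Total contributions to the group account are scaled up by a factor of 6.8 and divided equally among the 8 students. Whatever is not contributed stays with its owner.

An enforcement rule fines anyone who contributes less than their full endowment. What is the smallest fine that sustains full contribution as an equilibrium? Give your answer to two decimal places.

Given the others contribute fully, the best deviation is to contribute 0 (any partial contribution still incurs the fine and gives up units whose private return 0.8500 is below 1).
Deviating from 51 to 0 saves 51 points but forfeits the deviator's share of the drop in the group account: 6.8/8 × 51 = 43.35.
So the deviation gain is 51 − 43.35 = 7.65, and the fine must be at least 7.65 points to wipe it out.

7.65 points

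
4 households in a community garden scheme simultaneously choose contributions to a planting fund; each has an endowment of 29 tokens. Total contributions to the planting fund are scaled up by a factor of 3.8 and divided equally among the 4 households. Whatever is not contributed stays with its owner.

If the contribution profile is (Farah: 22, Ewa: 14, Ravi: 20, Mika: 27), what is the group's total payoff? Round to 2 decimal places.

Total contributed: 22 + 14 + 20 + 27 = 83; total kept: 4 × 29 − 83 = 33.
The planting fund pays out 3.8 × 83 = 315.40 in aggregate.
Group total = 33 + 315.40 = 348.40.

348.40 tokens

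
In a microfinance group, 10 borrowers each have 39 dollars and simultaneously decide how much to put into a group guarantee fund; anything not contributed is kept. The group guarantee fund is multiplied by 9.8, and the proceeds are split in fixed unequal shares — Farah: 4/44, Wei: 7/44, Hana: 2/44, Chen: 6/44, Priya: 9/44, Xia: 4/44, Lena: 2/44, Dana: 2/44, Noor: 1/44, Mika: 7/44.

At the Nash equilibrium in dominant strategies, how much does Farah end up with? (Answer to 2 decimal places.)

177.98 dollars

Player j's private return per contributed unit is 9.8 × (j's share). Contributing is weakly dominant for j when that share is at least 1/9.8 = 0.1020, and contributing 0 is dominant otherwise.
Wei, Chen, Priya and Mika are above the threshold, contributing 39 each; the remaining 6 contribute 0. Total contributed: 156.
Farah keeps 39 and receives 9.8 × 156 × 4/44 = 138.98 from the group guarantee fund, for a payoff of 177.98.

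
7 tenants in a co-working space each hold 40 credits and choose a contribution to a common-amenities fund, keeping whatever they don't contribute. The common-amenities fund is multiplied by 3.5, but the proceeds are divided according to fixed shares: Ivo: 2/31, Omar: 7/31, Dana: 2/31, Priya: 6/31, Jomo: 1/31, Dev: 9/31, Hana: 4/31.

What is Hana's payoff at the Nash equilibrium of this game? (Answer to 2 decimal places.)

58.06 credits

A player with share s gets back 3.5·s per unit contributed, so full contribution is dominant for anyone with s > 1/3.5 = 0.2857 and zero contribution is dominant for anyone below.
Only Dev (9/31) clears that bar, contributing 40; the remaining 6 contribute 0. Total contributed: 40.
Hana keeps 40 and receives 3.5 × 40 × 4/31 = 18.06 from the common-amenities fund, for a payoff of 58.06.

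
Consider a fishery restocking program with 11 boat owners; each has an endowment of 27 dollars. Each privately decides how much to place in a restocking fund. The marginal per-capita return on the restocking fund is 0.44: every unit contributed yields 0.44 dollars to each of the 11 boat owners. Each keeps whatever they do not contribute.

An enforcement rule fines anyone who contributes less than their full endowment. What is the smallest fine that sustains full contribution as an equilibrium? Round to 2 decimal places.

Given the others contribute fully, the best deviation is to contribute 0 (any partial contribution still incurs the fine and gives up units whose private return 0.44 is below 1).
Deviating from 27 to 0 saves 27 dollars but forfeits the deviator's share of the drop in the restocking fund: 0.44 × 27 = 11.88.
So the deviation gain is 27 − 11.88 = 15.12, and the fine must be at least 15.12 dollars to wipe it out.

15.12 dollars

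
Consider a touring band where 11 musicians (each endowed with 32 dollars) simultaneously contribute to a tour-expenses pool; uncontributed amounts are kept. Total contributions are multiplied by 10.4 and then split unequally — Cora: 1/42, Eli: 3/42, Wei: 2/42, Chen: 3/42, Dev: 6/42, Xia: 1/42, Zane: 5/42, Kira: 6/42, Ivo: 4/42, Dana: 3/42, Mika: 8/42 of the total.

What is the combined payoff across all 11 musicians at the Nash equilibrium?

1555.20 dollars

Each unit j contributes comes back to j as 10.4 × (j's share), so j prefers to contribute only if that share exceeds 1/10.4 = 0.0962; otherwise keeping the unit dominates.
Dev, Zane, Kira and Mika clear that bar, contributing 32 each; the remaining 7 contribute 0. Total contributed: 128.
The tour-expenses pool pays out 10.4 × 128 = 1331.20 in total (split across the unequal shares, but the aggregate is all that matters for the group sum).
The 7 free-riders keep 32 each, adding 224. Group total = 224 + 1331.20 = 1555.20.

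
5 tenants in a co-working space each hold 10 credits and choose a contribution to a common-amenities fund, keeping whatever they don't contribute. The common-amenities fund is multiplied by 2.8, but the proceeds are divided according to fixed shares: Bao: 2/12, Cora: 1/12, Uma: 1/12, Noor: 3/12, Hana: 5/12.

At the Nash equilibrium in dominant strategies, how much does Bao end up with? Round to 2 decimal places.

A player with share s gets back 2.8·s per unit contributed, so full contribution is dominant for anyone with s > 1/2.8 = 0.3571 and zero contribution is dominant for anyone below.
Hana alone (share 5/12) is above the threshold, contributing 10; the remaining 4 contribute 0. Total contributed: 10.
Bao keeps 10 and receives 2.8 × 10 × 2/12 = 4.67 from the common-amenities fund, for a payoff of 14.67.

14.67 credits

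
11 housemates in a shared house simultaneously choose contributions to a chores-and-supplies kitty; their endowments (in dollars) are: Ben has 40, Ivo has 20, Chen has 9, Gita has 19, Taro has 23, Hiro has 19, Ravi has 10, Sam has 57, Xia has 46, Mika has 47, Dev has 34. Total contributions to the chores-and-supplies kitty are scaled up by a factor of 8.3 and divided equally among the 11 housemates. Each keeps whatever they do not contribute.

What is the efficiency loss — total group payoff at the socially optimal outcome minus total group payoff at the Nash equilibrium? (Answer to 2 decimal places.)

The private return per contributed unit is 8.3/11 = 0.7545 < 1 for every player regardless of endowment, so the Nash equilibrium is zero contribution and the group total is Σ E_j = 40 + 20 + 9 + 19 + 23 + 19 + 10 + 57 + 46 + 47 + 34 = 324.
Each contributed unit returns 8.300 to the group, so the social optimum is full contribution by everyone: group total = 8.300 × 324 = 2689.20.
Efficiency loss = (8.300 − 1) × 324 = 2365.20.

2365.20 dollars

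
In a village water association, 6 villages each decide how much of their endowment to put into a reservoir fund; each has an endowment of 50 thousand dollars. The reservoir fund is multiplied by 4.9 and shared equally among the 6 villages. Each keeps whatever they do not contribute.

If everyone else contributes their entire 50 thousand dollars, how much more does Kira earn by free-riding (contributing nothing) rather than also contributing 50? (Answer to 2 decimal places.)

Switching from a contribution of 50 to 0 lets Kira keep an extra 50 thousand dollars, but lowers the reservoir fund by 50, which costs Kira their own share of that drop: 4.9/6 × 50 = 40.83.
Net gain = 50 − 40.83 = 9.17. The private return per contributed unit (0.8167) is below 1, so free-riding is indeed the best response regardless of what the others do.

9.17 thousand dollars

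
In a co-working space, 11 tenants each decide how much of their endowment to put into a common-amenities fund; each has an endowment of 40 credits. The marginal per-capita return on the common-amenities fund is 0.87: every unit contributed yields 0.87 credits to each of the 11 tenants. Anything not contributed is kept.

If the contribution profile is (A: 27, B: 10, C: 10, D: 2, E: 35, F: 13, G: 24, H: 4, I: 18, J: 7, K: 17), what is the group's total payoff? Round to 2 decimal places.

Total contributed: 27 + 10 + 10 + 2 + 35 + 13 + 24 + 4 + 18 + 7 + 17 = 167; total kept: 11 × 40 − 167 = 273.
The common-amenities fund pays out 0.87 × 11 × 167 = 1598.19 in aggregate.
Group total = 273 + 1598.19 = 1871.19.

1871.19 credits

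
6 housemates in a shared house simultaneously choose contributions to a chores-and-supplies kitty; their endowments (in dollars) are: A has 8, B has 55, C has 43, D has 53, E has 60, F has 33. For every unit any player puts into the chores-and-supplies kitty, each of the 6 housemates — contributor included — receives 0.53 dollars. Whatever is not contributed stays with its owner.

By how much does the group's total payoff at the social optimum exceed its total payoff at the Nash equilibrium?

The private return per contributed unit is 0.53 < 1 for everyone, so the Nash equilibrium is zero contribution and the group total is Σ E_j = 8 + 55 + 43 + 53 + 60 + 33 = 252.
Each contributed unit returns 3.180 to the group, so the social optimum is full contribution by everyone: group total = 3.180 × 252 = 801.36.
Efficiency loss = (3.180 − 1) × 252 = 549.36.

549.36 dollars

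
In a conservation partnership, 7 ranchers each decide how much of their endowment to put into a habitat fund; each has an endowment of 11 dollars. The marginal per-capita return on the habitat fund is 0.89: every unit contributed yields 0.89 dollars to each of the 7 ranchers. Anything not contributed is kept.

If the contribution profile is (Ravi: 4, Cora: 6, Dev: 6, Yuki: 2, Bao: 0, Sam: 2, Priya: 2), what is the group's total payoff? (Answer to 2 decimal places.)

Total contributed: 4 + 6 + 6 + 2 + 0 + 2 + 2 = 22; total kept: 7 × 11 − 22 = 55.
The habitat fund pays out 0.89 × 7 × 22 = 137.06 in aggregate.
Group total = 55 + 137.06 = 192.06.

192.06 dollars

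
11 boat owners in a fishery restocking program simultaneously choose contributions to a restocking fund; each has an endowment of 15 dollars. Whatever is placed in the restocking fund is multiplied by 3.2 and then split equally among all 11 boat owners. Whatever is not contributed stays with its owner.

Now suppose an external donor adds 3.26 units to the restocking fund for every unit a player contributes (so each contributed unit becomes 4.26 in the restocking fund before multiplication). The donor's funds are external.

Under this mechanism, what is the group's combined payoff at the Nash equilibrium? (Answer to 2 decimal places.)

2249.28 dollars

The effective private return per unit is now 3.2 × 4.26 / 11 = 1.2393 > 1, so every player's dominant strategy flips to full contribution.
At the Nash equilibrium everyone contributes 15. Group total payoff = 3.2 × 4.26 × 165 = 2249.28.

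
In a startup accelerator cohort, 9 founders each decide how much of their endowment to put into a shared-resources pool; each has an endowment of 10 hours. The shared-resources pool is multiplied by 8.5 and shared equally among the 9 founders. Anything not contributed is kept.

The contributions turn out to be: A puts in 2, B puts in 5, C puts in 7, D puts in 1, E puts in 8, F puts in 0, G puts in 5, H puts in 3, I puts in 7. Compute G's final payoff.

Total contributed: 2 + 5 + 7 + 1 + 8 + 0 + 5 + 3 + 7 = 38.
Each receives 8.5 × 38 / 9 = 35.89 from the shared-resources pool.
G keeps 10 − 5 = 5, so G's payoff is 5 + 35.89 = 40.89.

40.89 hours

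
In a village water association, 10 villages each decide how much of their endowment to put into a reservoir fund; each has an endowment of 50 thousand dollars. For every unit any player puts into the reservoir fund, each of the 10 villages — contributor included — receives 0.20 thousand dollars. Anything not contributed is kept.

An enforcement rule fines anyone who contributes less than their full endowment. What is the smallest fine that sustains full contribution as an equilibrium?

40.00 thousand dollars

Given the others contribute fully, the best deviation is to contribute 0 (any partial contribution still incurs the fine and gives up units whose private return 0.20 is below 1).
Deviating from 50 to 0 saves 50 thousand dollars but forfeits the deviator's share of the drop in the reservoir fund: 0.20 × 50 = 10.00.
So the deviation gain is 50 − 10.00 = 40.00, and the fine must be at least 40.00 thousand dollars to wipe it out.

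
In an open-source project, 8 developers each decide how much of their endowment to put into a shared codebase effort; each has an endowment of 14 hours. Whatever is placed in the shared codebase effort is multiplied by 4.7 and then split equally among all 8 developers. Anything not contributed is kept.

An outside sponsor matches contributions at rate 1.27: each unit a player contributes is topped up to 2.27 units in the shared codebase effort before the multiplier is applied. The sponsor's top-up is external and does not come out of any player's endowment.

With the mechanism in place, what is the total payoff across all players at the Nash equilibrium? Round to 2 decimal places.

1194.93 hours

The effective private return per unit is now 4.7 × 2.27 / 8 = 1.3336 > 1, so every player's dominant strategy flips to full contribution.
At the Nash equilibrium everyone contributes 14. Group total payoff = 4.7 × 2.27 × 112 = 1194.93.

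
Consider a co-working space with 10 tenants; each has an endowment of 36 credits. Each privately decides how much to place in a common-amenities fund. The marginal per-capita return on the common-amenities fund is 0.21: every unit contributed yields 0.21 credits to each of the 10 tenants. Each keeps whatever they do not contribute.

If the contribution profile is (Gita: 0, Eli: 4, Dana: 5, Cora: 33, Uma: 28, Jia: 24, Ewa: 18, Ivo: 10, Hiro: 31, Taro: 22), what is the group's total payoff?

Total contributed: 0 + 4 + 5 + 33 + 28 + 24 + 18 + 10 + 31 + 22 = 175; total kept: 10 × 36 − 175 = 185.
The common-amenities fund pays out 0.21 × 10 × 175 = 367.50 in aggregate.
Group total = 185 + 367.50 = 552.50.

552.50 credits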